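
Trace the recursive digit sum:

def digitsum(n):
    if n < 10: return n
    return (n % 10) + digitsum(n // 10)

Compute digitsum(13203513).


digitsum(13203513) = 3 + digitsum(1320351)
digitsum(1320351) = 1 + digitsum(132035)
digitsum(132035) = 5 + digitsum(13203)
digitsum(13203) = 3 + digitsum(1320)
digitsum(1320) = 0 + digitsum(132)
digitsum(132) = 2 + digitsum(13)
digitsum(13) = 3 + digitsum(1)
digitsum(1) = 1  (base case)
Total: 3 + 1 + 5 + 3 + 0 + 2 + 3 + 1 = 18

18


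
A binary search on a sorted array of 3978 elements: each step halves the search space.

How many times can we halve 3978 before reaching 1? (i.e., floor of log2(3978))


3978 / 2 = 1989
1989 / 2 = 994
994 / 2 = 497
497 / 2 = 248
248 / 2 = 124
124 / 2 = 62
62 / 2 = 31
31 / 2 = 15
15 / 2 = 7
7 / 2 = 3
3 / 2 = 1
Reached 1 after 11 halvings

11


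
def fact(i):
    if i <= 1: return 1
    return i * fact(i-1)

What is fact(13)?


fact(13)
= 13 * fact(12)
= 13 * 12 * fact(11)
= 13 * 12 * 11 * fact(10)
= 13 * 12 * 11 * 10 * fact(9)
= 13 * 12 * 11 * 10 * 9 * fact(8)
= 13 * 12 * 11 * 10 * 9 * 8 * fact(7)
= 13 * 12 * 11 * 10 * 9 * 8 * 7 * fact(6)
= 13 * 12 * 11 * 10 * 9 * 8 * 7 * 6 * fact(5)
= 13 * 12 * 11 * 10 * 9 * 8 * 7 * 6 * 5 * fact(4)
= 13 * 12 * 11 * 10 * 9 * 8 * 7 * 6 * 5 * 4 * fact(3)
= 13 * 12 * 11 * 10 * 9 * 8 * 7 * 6 * 5 * 4 * 3 * fact(2)
= 13 * 12 * 11 * 10 * 9 * 8 * 7 * 6 * 5 * 4 * 3 * 2 * fact(1)
= 13 * 12 * 11 * 10 * 9 * 8 * 7 * 6 * 5 * 4 * 3 * 2 * 1
= 6227020800

6227020800


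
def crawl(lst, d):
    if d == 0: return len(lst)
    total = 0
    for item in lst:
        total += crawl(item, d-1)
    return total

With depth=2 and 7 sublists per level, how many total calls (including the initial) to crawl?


At depth 0 (root): 1 call
At depth 1: each of 1 parents calls crawl on 7 children = 7 calls
At depth 2: each of 7 parents calls crawl on 7 children = 49 calls
Total: 1 + 7 + 49 = 57

57


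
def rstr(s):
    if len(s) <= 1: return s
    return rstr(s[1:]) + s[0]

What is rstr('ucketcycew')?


rstr('ucketcycew') = rstr('cketcycew') + 'u'
rstr('cketcycew') = rstr('ketcycew') + 'c'
rstr('ketcycew') = rstr('etcycew') + 'k'
rstr('etcycew') = rstr('tcycew') + 'e'
rstr('tcycew') = rstr('cycew') + 't'
rstr('cycew') = rstr('ycew') + 'c'
rstr('ycew') = rstr('cew') + 'y'
rstr('cew') = rstr('ew') + 'c'
rstr('ew') = rstr('w') + 'e'
rstr('w') = 'w'  (base case)
Concatenating: 'w' + 'e' + 'c' + 'y' + 'c' + 't' + 'e' + 'k' + 'c' + 'u' = 'wecyctekcu'

wecyctekcu


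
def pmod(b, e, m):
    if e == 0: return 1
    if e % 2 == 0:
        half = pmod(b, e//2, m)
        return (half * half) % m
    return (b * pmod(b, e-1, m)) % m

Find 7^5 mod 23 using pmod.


pmod(7, 5, 23): e is odd, compute pmod(7, 4, 23)
  pmod(7, 4, 23): e is even, compute pmod(7, 2, 23)
    pmod(7, 2, 23): e is even, compute pmod(7, 1, 23)
      pmod(7, 1, 23): e is odd, compute pmod(7, 0, 23)
        pmod(7, 0, 23) = 1
      (7 * 1) % 23 = 7
    half=7, (7*7) % 23 = 3
  half=3, (3*3) % 23 = 9
(7 * 9) % 23 = 17

17


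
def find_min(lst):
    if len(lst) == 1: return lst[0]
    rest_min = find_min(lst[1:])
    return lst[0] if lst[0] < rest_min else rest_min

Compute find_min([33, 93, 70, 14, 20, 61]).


find_min([33, 93, 70, 14, 20, 61]): compare 33 with find_min([93, 70, 14, 20, 61])
find_min([93, 70, 14, 20, 61]): compare 93 with find_min([70, 14, 20, 61])
find_min([70, 14, 20, 61]): compare 70 with find_min([14, 20, 61])
find_min([14, 20, 61]): compare 14 with find_min([20, 61])
find_min([20, 61]): compare 20 with find_min([61])
find_min([61]) = 61  (base case)
Compare 20 with 61 -> 20
Compare 14 with 20 -> 14
Compare 70 with 14 -> 14
Compare 93 with 14 -> 14
Compare 33 with 14 -> 14

14


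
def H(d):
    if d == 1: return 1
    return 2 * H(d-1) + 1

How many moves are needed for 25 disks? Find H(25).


H(25) = 2 * H(24) + 1
H(24) = 2 * H(23) + 1
H(23) = 2 * H(22) + 1
H(22) = 2 * H(21) + 1
H(21) = 2 * H(20) + 1
H(20) = 2 * H(19) + 1
H(19) = 2 * H(18) + 1
H(18) = 2 * H(17) + 1
H(17) = 2 * H(16) + 1
H(16) = 2 * H(15) + 1
H(15) = 2 * H(14) + 1
H(14) = 2 * H(13) + 1
H(13) = 2 * H(12) + 1
H(12) = 2 * H(11) + 1
H(11) = 2 * H(10) + 1
H(10) = 2 * H(9) + 1
H(9) = 2 * H(8) + 1
H(8) = 2 * H(7) + 1
H(7) = 2 * H(6) + 1
H(6) = 2 * H(5) + 1
H(5) = 2 * H(4) + 1
H(4) = 2 * H(3) + 1
H(3) = 2 * H(2) + 1
H(2) = 2 * H(1) + 1
H(1) = 1  (base case)
H(2) = 2 * 1 + 1 = 3
H(3) = 2 * 3 + 1 = 7
H(4) = 2 * 7 + 1 = 15
H(5) = 2 * 15 + 1 = 31
H(6) = 2 * 31 + 1 = 63
H(7) = 2 * 63 + 1 = 127
H(8) = 2 * 127 + 1 = 255
H(9) = 2 * 255 + 1 = 511
H(10) = 2 * 511 + 1 = 1023
H(11) = 2 * 1023 + 1 = 2047
H(12) = 2 * 2047 + 1 = 4095
H(13) = 2 * 4095 + 1 = 8191
H(14) = 2 * 8191 + 1 = 16383
H(15) = 2 * 16383 + 1 = 32767
H(16) = 2 * 32767 + 1 = 65535
H(17) = 2 * 65535 + 1 = 131071
H(18) = 2 * 131071 + 1 = 262143
H(19) = 2 * 262143 + 1 = 524287
H(20) = 2 * 524287 + 1 = 1048575
H(21) = 2 * 1048575 + 1 = 2097151
H(22) = 2 * 2097151 + 1 = 4194303
H(23) = 2 * 4194303 + 1 = 8388607
H(24) = 2 * 8388607 + 1 = 16777215
H(25) = 2 * 16777215 + 1 = 33554431

33554431


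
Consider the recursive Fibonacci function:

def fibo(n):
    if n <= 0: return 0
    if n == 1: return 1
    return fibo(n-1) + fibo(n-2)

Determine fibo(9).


Computing fibo(9) bottom-up:
fibo(0) = 0
fibo(1) = 1
fibo(2) = fibo(1) + fibo(0) = 1 + 0 = 1
fibo(3) = fibo(2) + fibo(1) = 1 + 1 = 2
fibo(4) = fibo(3) + fibo(2) = 2 + 1 = 3
fibo(5) = fibo(4) + fibo(3) = 3 + 2 = 5
fibo(6) = fibo(5) + fibo(4) = 5 + 3 = 8
fibo(7) = fibo(6) + fibo(5) = 8 + 5 = 13
fibo(8) = fibo(7) + fibo(6) = 13 + 8 = 21
fibo(9) = fibo(8) + fibo(7) = 21 + 13 = 34

34


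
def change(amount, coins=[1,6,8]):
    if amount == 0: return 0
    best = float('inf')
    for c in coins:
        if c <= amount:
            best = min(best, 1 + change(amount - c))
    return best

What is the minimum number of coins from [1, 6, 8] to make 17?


Building up with DP:
change(0) = 0
change(1) = min(1+change(0)=1+0=1) = 1
change(2) = min(1+change(1)=1+1=2) = 2
change(3) = min(1+change(2)=1+2=3) = 3
change(4) = min(1+change(3)=1+3=4) = 4
change(5) = min(1+change(4)=1+4=5) = 5
change(6) = min(1+change(5)=1+5=6, 1+change(0)=1+0=1) = 1
change(7) = min(1+change(6)=1+1=2, 1+change(1)=1+1=2) = 2
change(8) = min(1+change(7)=1+2=3, 1+change(2)=1+2=3, 1+change(0)=1+0=1) = 1
change(9) = min(1+change(8)=1+1=2, 1+change(3)=1+3=4, 1+change(1)=1+1=2) = 2
change(10) = min(1+change(9)=1+2=3, 1+change(4)=1+4=5, 1+change(2)=1+2=3) = 3
change(11) = min(1+change(10)=1+3=4, 1+change(5)=1+5=6, 1+change(3)=1+3=4) = 4
change(12) = min(1+change(11)=1+4=5, 1+change(6)=1+1=2, 1+change(4)=1+4=5) = 2
change(13) = min(1+change(12)=1+2=3, 1+change(7)=1+2=3, 1+change(5)=1+5=6) = 3
change(14) = min(1+change(13)=1+3=4, 1+change(8)=1+1=2, 1+change(6)=1+1=2) = 2
change(15) = min(1+change(14)=1+2=3, 1+change(9)=1+2=3, 1+change(7)=1+2=3) = 3
change(16) = min(1+change(15)=1+3=4, 1+change(10)=1+3=4, 1+change(8)=1+1=2) = 2
change(17) = min(1+change(16)=1+2=3, 1+change(11)=1+4=5, 1+change(9)=1+2=3) = 3

3


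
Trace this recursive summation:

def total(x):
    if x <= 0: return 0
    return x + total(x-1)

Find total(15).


total(15)
= 15 + 14 + 13 + 12 + 11 + 10 + 9 + 8 + 7 + 6 + 5 + 4 + 3 + 2 + 1 + total(0)
= 15 + 14 + 13 + 12 + 11 + 10 + 9 + 8 + 7 + 6 + 5 + 4 + 3 + 2 + 1 + 0
= 120

120


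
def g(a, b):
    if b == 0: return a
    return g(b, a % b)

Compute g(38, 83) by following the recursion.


g(38, 83) = g(83, 38)
g(83, 38) = g(38, 7)
g(38, 7) = g(7, 3)
g(7, 3) = g(3, 1)
g(3, 1) = g(1, 0)
g(1, 0) = 1  (base case)

1


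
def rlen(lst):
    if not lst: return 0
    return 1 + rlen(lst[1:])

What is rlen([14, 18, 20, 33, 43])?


rlen([14, 18, 20, 33, 43]) = 1 + rlen([18, 20, 33, 43])
rlen([18, 20, 33, 43]) = 1 + rlen([20, 33, 43])
rlen([20, 33, 43]) = 1 + rlen([33, 43])
rlen([33, 43]) = 1 + rlen([43])
rlen([43]) = 1 + rlen([])
rlen([]) = 0  (base case)
Unwinding: 1 + 1 + 1 + 1 + 1 + 0 = 5

5


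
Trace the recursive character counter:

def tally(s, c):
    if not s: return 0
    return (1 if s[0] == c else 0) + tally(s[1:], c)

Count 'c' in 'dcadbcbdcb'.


s[0]='d' != 'c' -> 0
s[0]='c' == 'c' -> 1
s[0]='a' != 'c' -> 0
s[0]='d' != 'c' -> 0
s[0]='b' != 'c' -> 0
s[0]='c' == 'c' -> 1
s[0]='b' != 'c' -> 0
s[0]='d' != 'c' -> 0
s[0]='c' == 'c' -> 1
s[0]='b' != 'c' -> 0
Sum: 0 + 1 + 0 + 0 + 0 + 1 + 0 + 0 + 1 + 0 = 3

3


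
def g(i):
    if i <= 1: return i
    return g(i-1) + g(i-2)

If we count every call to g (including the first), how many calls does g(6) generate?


Let C(n) = total calls for g(n)
C(0) = 1, C(1) = 1
C(2) = 1 + C(1) + C(0) = 1 + 1 + 1 = 3
C(3) = 1 + C(2) + C(1) = 1 + 3 + 1 = 5
C(4) = 1 + C(3) + C(2) = 1 + 5 + 3 = 9
C(5) = 1 + C(4) + C(3) = 1 + 9 + 5 = 15
C(6) = 1 + C(5) + C(4) = 1 + 15 + 9 = 25

25


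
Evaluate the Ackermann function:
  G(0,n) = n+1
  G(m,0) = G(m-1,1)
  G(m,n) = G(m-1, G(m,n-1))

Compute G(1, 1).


G(1, 1) = G(0, G(1, 0))
  G(1, 0) = G(0, 1)
    G(0, 1) = 2
  = G(0, 2)
  G(0, 2) = 3
Result: G(1, 1) = 3

3


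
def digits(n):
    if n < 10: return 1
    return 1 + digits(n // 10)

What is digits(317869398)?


digits(317869398) = 1 + digits(31786939)
digits(31786939) = 1 + digits(3178693)
digits(3178693) = 1 + digits(317869)
digits(317869) = 1 + digits(31786)
digits(31786) = 1 + digits(3178)
digits(3178) = 1 + digits(317)
digits(317) = 1 + digits(31)
digits(31) = 1 + digits(3)
digits(3) = 1  (base case: 3 < 10)
Unwinding: 1 + 1 + 1 + 1 + 1 + 1 + 1 + 1 + 1 = 9

9


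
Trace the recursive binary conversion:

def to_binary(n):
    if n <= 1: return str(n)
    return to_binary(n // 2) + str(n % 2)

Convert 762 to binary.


to_binary(762) = to_binary(381) + '0'
to_binary(381) = to_binary(190) + '1'
to_binary(190) = to_binary(95) + '0'
to_binary(95) = to_binary(47) + '1'
to_binary(47) = to_binary(23) + '1'
to_binary(23) = to_binary(11) + '1'
to_binary(11) = to_binary(5) + '1'
to_binary(5) = to_binary(2) + '1'
to_binary(2) = to_binary(1) + '0'
to_binary(1) = '1'  (base case)
Concatenating: '1' + '0' + '1' + '1' + '1' + '1' + '1' + '0' + '1' + '0' = '1011111010'

1011111010


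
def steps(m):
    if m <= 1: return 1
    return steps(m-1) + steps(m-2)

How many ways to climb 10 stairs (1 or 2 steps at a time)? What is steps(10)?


Building up from base cases:
steps(0) = 1
steps(1) = 1
steps(2) = steps(1) + steps(0) = 1 + 1 = 2
steps(3) = steps(2) + steps(1) = 2 + 1 = 3
steps(4) = steps(3) + steps(2) = 3 + 2 = 5
steps(5) = steps(4) + steps(3) = 5 + 3 = 8
steps(6) = steps(5) + steps(4) = 8 + 5 = 13
steps(7) = steps(6) + steps(5) = 13 + 8 = 21
steps(8) = steps(7) + steps(6) = 21 + 13 = 34
steps(9) = steps(8) + steps(7) = 34 + 21 = 55
steps(10) = steps(9) + steps(8) = 55 + 34 = 89

89


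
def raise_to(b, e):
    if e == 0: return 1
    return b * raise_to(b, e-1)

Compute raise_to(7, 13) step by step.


raise_to(7, 13)
= 7 * raise_to(7, 12)
= 7 * 7 * raise_to(7, 11)
= 7 * 7 * 7 * raise_to(7, 10)
= 7 * 7 * 7 * 7 * raise_to(7, 9)
= 7 * 7 * 7 * 7 * 7 * raise_to(7, 8)
= 7 * 7 * 7 * 7 * 7 * 7 * raise_to(7, 7)
= 7 * 7 * 7 * 7 * 7 * 7 * 7 * raise_to(7, 6)
= 7 * 7 * 7 * 7 * 7 * 7 * 7 * 7 * raise_to(7, 5)
= 7 * 7 * 7 * 7 * 7 * 7 * 7 * 7 * 7 * raise_to(7, 4)
= 7 * 7 * 7 * 7 * 7 * 7 * 7 * 7 * 7 * 7 * raise_to(7, 3)
= 7 * 7 * 7 * 7 * 7 * 7 * 7 * 7 * 7 * 7 * 7 * raise_to(7, 2)
= 7 * 7 * 7 * 7 * 7 * 7 * 7 * 7 * 7 * 7 * 7 * 7 * raise_to(7, 1)
= 7 * 7 * 7 * 7 * 7 * 7 * 7 * 7 * 7 * 7 * 7 * 7 * 7 * raise_to(7, 0)
= 7 * 7 * 7 * 7 * 7 * 7 * 7 * 7 * 7 * 7 * 7 * 7 * 7 * 1
= 96889010407

96889010407


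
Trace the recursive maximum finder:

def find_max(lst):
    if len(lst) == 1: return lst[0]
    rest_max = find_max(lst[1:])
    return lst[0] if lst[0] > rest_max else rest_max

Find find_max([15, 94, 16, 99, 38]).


find_max([15, 94, 16, 99, 38]): compare 15 with find_max([94, 16, 99, 38])
find_max([94, 16, 99, 38]): compare 94 with find_max([16, 99, 38])
find_max([16, 99, 38]): compare 16 with find_max([99, 38])
find_max([99, 38]): compare 99 with find_max([38])
find_max([38]) = 38  (base case)
Compare 99 with 38 -> 99
Compare 16 with 99 -> 99
Compare 94 with 99 -> 99
Compare 15 with 99 -> 99

99


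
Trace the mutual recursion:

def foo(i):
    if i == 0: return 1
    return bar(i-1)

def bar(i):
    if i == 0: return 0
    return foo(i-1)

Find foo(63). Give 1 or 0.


foo(63) = bar(62)
bar(62) = foo(61)
foo(61) = bar(60)
bar(60) = foo(59)
foo(59) = bar(58)
bar(58) = foo(57)
foo(57) = bar(56)
bar(56) = foo(55)
foo(55) = bar(54)
bar(54) = foo(53)
foo(53) = bar(52)
bar(52) = foo(51)
foo(51) = bar(50)
bar(50) = foo(49)
foo(49) = bar(48)
bar(48) = foo(47)
foo(47) = bar(46)
bar(46) = foo(45)
foo(45) = bar(44)
bar(44) = foo(43)
foo(43) = bar(42)
bar(42) = foo(41)
foo(41) = bar(40)
bar(40) = foo(39)
foo(39) = bar(38)
bar(38) = foo(37)
foo(37) = bar(36)
bar(36) = foo(35)
foo(35) = bar(34)
bar(34) = foo(33)
foo(33) = bar(32)
bar(32) = foo(31)
foo(31) = bar(30)
bar(30) = foo(29)
foo(29) = bar(28)
bar(28) = foo(27)
foo(27) = bar(26)
bar(26) = foo(25)
foo(25) = bar(24)
bar(24) = foo(23)
foo(23) = bar(22)
bar(22) = foo(21)
foo(21) = bar(20)
bar(20) = foo(19)
foo(19) = bar(18)
bar(18) = foo(17)
foo(17) = bar(16)
bar(16) = foo(15)
foo(15) = bar(14)
bar(14) = foo(13)
foo(13) = bar(12)
bar(12) = foo(11)
foo(11) = bar(10)
bar(10) = foo(9)
foo(9) = bar(8)
bar(8) = foo(7)
foo(7) = bar(6)
bar(6) = foo(5)
foo(5) = bar(4)
bar(4) = foo(3)
foo(3) = bar(2)
bar(2) = foo(1)
foo(1) = bar(0)
bar(0) = 0  (base case)
Result: 0

0


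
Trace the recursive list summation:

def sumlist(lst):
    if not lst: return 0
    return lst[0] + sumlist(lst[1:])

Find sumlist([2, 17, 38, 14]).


sumlist([2, 17, 38, 14]) = 2 + sumlist([17, 38, 14])
sumlist([17, 38, 14]) = 17 + sumlist([38, 14])
sumlist([38, 14]) = 38 + sumlist([14])
sumlist([14]) = 14 + sumlist([])
sumlist([]) = 0  (base case)
Total: 2 + 17 + 38 + 14 + 0 = 71

71


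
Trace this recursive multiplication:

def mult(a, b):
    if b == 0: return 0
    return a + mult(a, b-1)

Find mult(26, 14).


mult(26, 14) = 26 + mult(26, 13)
mult(26, 13) = 26 + mult(26, 12)
mult(26, 12) = 26 + mult(26, 11)
mult(26, 11) = 26 + mult(26, 10)
mult(26, 10) = 26 + mult(26, 9)
mult(26, 9) = 26 + mult(26, 8)
mult(26, 8) = 26 + mult(26, 7)
mult(26, 7) = 26 + mult(26, 6)
mult(26, 6) = 26 + mult(26, 5)
mult(26, 5) = 26 + mult(26, 4)
mult(26, 4) = 26 + mult(26, 3)
mult(26, 3) = 26 + mult(26, 2)
mult(26, 2) = 26 + mult(26, 1)
mult(26, 1) = 26 + mult(26, 0)
mult(26, 0) = 0  (base case)
Total: 26 + 26 + 26 + 26 + 26 + 26 + 26 + 26 + 26 + 26 + 26 + 26 + 26 + 26 + 0 = 364

364


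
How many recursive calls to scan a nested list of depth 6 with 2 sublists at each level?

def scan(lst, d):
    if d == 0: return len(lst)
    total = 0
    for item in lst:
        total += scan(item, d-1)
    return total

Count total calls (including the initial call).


At depth 0 (root): 1 call
At depth 1: each of 1 parents calls scan on 2 children = 2 calls
At depth 2: each of 2 parents calls scan on 2 children = 4 calls
At depth 3: each of 4 parents calls scan on 2 children = 8 calls
At depth 4: each of 8 parents calls scan on 2 children = 16 calls
At depth 5: each of 16 parents calls scan on 2 children = 32 calls
At depth 6: each of 32 parents calls scan on 2 children = 64 calls
Total: 1 + 2 + 4 + 8 + 16 + 32 + 64 = 127

127


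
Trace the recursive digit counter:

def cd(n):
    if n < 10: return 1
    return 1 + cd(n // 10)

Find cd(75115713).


cd(75115713) = 1 + cd(7511571)
cd(7511571) = 1 + cd(751157)
cd(751157) = 1 + cd(75115)
cd(75115) = 1 + cd(7511)
cd(7511) = 1 + cd(751)
cd(751) = 1 + cd(75)
cd(75) = 1 + cd(7)
cd(7) = 1  (base case: 7 < 10)
Unwinding: 1 + 1 + 1 + 1 + 1 + 1 + 1 + 1 = 8

8


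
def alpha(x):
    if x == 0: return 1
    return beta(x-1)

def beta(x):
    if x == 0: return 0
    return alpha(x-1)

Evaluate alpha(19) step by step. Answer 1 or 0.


alpha(19) = beta(18)
beta(18) = alpha(17)
alpha(17) = beta(16)
beta(16) = alpha(15)
alpha(15) = beta(14)
beta(14) = alpha(13)
alpha(13) = beta(12)
beta(12) = alpha(11)
alpha(11) = beta(10)
beta(10) = alpha(9)
alpha(9) = beta(8)
beta(8) = alpha(7)
alpha(7) = beta(6)
beta(6) = alpha(5)
alpha(5) = beta(4)
beta(4) = alpha(3)
alpha(3) = beta(2)
beta(2) = alpha(1)
alpha(1) = beta(0)
beta(0) = 0  (base case)
Result: 0

0


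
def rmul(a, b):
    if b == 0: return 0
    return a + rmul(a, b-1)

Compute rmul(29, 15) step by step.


rmul(29, 15) = 29 + rmul(29, 14)
rmul(29, 14) = 29 + rmul(29, 13)
rmul(29, 13) = 29 + rmul(29, 12)
rmul(29, 12) = 29 + rmul(29, 11)
rmul(29, 11) = 29 + rmul(29, 10)
rmul(29, 10) = 29 + rmul(29, 9)
rmul(29, 9) = 29 + rmul(29, 8)
rmul(29, 8) = 29 + rmul(29, 7)
rmul(29, 7) = 29 + rmul(29, 6)
rmul(29, 6) = 29 + rmul(29, 5)
rmul(29, 5) = 29 + rmul(29, 4)
rmul(29, 4) = 29 + rmul(29, 3)
rmul(29, 3) = 29 + rmul(29, 2)
rmul(29, 2) = 29 + rmul(29, 1)
rmul(29, 1) = 29 + rmul(29, 0)
rmul(29, 0) = 0  (base case)
Total: 29 + 29 + 29 + 29 + 29 + 29 + 29 + 29 + 29 + 29 + 29 + 29 + 29 + 29 + 29 + 0 = 435

435


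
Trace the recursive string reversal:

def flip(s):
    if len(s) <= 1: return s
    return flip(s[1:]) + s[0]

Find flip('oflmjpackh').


flip('oflmjpackh') = flip('flmjpackh') + 'o'
flip('flmjpackh') = flip('lmjpackh') + 'f'
flip('lmjpackh') = flip('mjpackh') + 'l'
flip('mjpackh') = flip('jpackh') + 'm'
flip('jpackh') = flip('packh') + 'j'
flip('packh') = flip('ackh') + 'p'
flip('ackh') = flip('ckh') + 'a'
flip('ckh') = flip('kh') + 'c'
flip('kh') = flip('h') + 'k'
flip('h') = 'h'  (base case)
Concatenating: 'h' + 'k' + 'c' + 'a' + 'p' + 'j' + 'm' + 'l' + 'f' + 'o' = 'hkcapjmlfo'

hkcapjmlfo


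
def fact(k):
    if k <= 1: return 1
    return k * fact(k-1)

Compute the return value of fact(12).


fact(12)
= 12 * fact(11)
= 12 * 11 * fact(10)
= 12 * 11 * 10 * fact(9)
= 12 * 11 * 10 * 9 * fact(8)
= 12 * 11 * 10 * 9 * 8 * fact(7)
= 12 * 11 * 10 * 9 * 8 * 7 * fact(6)
= 12 * 11 * 10 * 9 * 8 * 7 * 6 * fact(5)
= 12 * 11 * 10 * 9 * 8 * 7 * 6 * 5 * fact(4)
= 12 * 11 * 10 * 9 * 8 * 7 * 6 * 5 * 4 * fact(3)
= 12 * 11 * 10 * 9 * 8 * 7 * 6 * 5 * 4 * 3 * fact(2)
= 12 * 11 * 10 * 9 * 8 * 7 * 6 * 5 * 4 * 3 * 2 * fact(1)
= 12 * 11 * 10 * 9 * 8 * 7 * 6 * 5 * 4 * 3 * 2 * 1
= 479001600

479001600


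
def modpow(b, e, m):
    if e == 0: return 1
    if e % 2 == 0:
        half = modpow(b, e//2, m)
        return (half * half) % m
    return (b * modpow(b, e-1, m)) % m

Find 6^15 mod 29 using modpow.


modpow(6, 15, 29): e is odd, compute modpow(6, 14, 29)
  modpow(6, 14, 29): e is even, compute modpow(6, 7, 29)
    modpow(6, 7, 29): e is odd, compute modpow(6, 6, 29)
      modpow(6, 6, 29): e is even, compute modpow(6, 3, 29)
        modpow(6, 3, 29): e is odd, compute modpow(6, 2, 29)
          modpow(6, 2, 29): e is even, compute modpow(6, 1, 29)
          modpow(6, 1, 29): e is odd, compute modpow(6, 0, 29)
          modpow(6, 0, 29) = 1
          (6 * 1) % 29 = 6
          half=6, (6*6) % 29 = 7
        (6 * 7) % 29 = 13
      half=13, (13*13) % 29 = 24
    (6 * 24) % 29 = 28
  half=28, (28*28) % 29 = 1
(6 * 1) % 29 = 6

6


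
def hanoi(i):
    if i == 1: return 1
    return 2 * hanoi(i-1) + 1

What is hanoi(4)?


hanoi(4) = 2 * hanoi(3) + 1
hanoi(3) = 2 * hanoi(2) + 1
hanoi(2) = 2 * hanoi(1) + 1
hanoi(1) = 1  (base case)
hanoi(2) = 2 * 1 + 1 = 3
hanoi(3) = 2 * 3 + 1 = 7
hanoi(4) = 2 * 7 + 1 = 15

15


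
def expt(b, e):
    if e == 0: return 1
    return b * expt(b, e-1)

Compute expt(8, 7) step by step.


expt(8, 7)
= 8 * expt(8, 6)
= 8 * 8 * expt(8, 5)
= 8 * 8 * 8 * expt(8, 4)
= 8 * 8 * 8 * 8 * expt(8, 3)
= 8 * 8 * 8 * 8 * 8 * expt(8, 2)
= 8 * 8 * 8 * 8 * 8 * 8 * expt(8, 1)
= 8 * 8 * 8 * 8 * 8 * 8 * 8 * expt(8, 0)
= 8 * 8 * 8 * 8 * 8 * 8 * 8 * 1
= 2097152

2097152


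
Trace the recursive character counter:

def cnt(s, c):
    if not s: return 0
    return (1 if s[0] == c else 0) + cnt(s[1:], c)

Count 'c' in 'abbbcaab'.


s[0]='a' != 'c' -> 0
s[0]='b' != 'c' -> 0
s[0]='b' != 'c' -> 0
s[0]='b' != 'c' -> 0
s[0]='c' == 'c' -> 1
s[0]='a' != 'c' -> 0
s[0]='a' != 'c' -> 0
s[0]='b' != 'c' -> 0
Sum: 0 + 0 + 0 + 0 + 1 + 0 + 0 + 0 = 1

1


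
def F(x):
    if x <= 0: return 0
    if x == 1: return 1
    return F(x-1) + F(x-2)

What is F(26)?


Computing F(26) bottom-up:
F(0) = 0
F(1) = 1
F(2) = F(1) + F(0) = 1 + 0 = 1
F(3) = F(2) + F(1) = 1 + 1 = 2
F(4) = F(3) + F(2) = 2 + 1 = 3
F(5) = F(4) + F(3) = 3 + 2 = 5
F(6) = F(5) + F(4) = 5 + 3 = 8
F(7) = F(6) + F(5) = 8 + 5 = 13
F(8) = F(7) + F(6) = 13 + 8 = 21
F(9) = F(8) + F(7) = 21 + 13 = 34
F(10) = F(9) + F(8) = 34 + 21 = 55
F(11) = F(10) + F(9) = 55 + 34 = 89
F(12) = F(11) + F(10) = 89 + 55 = 144
F(13) = F(12) + F(11) = 144 + 89 = 233
F(14) = F(13) + F(12) = 233 + 144 = 377
F(15) = F(14) + F(13) = 377 + 233 = 610
F(16) = F(15) + F(14) = 610 + 377 = 987
F(17) = F(16) + F(15) = 987 + 610 = 1597
F(18) = F(17) + F(16) = 1597 + 987 = 2584
F(19) = F(18) + F(17) = 2584 + 1597 = 4181
F(20) = F(19) + F(18) = 4181 + 2584 = 6765
F(21) = F(20) + F(19) = 6765 + 4181 = 10946
F(22) = F(21) + F(20) = 10946 + 6765 = 17711
F(23) = F(22) + F(21) = 17711 + 10946 = 28657
F(24) = F(23) + F(22) = 28657 + 17711 = 46368
F(25) = F(24) + F(23) = 46368 + 28657 = 75025
F(26) = F(25) + F(24) = 75025 + 46368 = 121393

121393


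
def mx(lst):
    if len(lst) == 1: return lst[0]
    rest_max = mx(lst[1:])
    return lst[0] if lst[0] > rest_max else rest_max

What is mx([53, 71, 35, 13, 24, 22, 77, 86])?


mx([53, 71, 35, 13, 24, 22, 77, 86]): compare 53 with mx([71, 35, 13, 24, 22, 77, 86])
mx([71, 35, 13, 24, 22, 77, 86]): compare 71 with mx([35, 13, 24, 22, 77, 86])
mx([35, 13, 24, 22, 77, 86]): compare 35 with mx([13, 24, 22, 77, 86])
mx([13, 24, 22, 77, 86]): compare 13 with mx([24, 22, 77, 86])
mx([24, 22, 77, 86]): compare 24 with mx([22, 77, 86])
mx([22, 77, 86]): compare 22 with mx([77, 86])
mx([77, 86]): compare 77 with mx([86])
mx([86]) = 86  (base case)
Compare 77 with 86 -> 86
Compare 22 with 86 -> 86
Compare 24 with 86 -> 86
Compare 13 with 86 -> 86
Compare 35 with 86 -> 86
Compare 71 with 86 -> 86
Compare 53 with 86 -> 86

86


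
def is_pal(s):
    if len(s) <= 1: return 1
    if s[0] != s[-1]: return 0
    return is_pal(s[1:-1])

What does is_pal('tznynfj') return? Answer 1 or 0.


is_pal('tznynfj'): s[0]='t' != s[-1]='j' -> return 0
Result: 0 (not a palindrome)

0


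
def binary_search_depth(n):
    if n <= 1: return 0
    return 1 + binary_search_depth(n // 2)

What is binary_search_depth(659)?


659 / 2 = 329
329 / 2 = 164
164 / 2 = 82
82 / 2 = 41
41 / 2 = 20
20 / 2 = 10
10 / 2 = 5
5 / 2 = 2
2 / 2 = 1
Reached 1 after 9 halvings

9


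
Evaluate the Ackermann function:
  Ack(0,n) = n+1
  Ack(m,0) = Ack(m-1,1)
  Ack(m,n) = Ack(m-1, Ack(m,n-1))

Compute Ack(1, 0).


Ack(1, 0) = Ack(0, 1)
  Ack(0, 1) = 2
Result: Ack(1, 0) = 2

2


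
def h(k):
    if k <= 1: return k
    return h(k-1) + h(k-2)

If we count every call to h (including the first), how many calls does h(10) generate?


Let C(n) = total calls for h(n)
C(0) = 1, C(1) = 1
C(2) = 1 + C(1) + C(0) = 1 + 1 + 1 = 3
C(3) = 1 + C(2) + C(1) = 1 + 3 + 1 = 5
C(4) = 1 + C(3) + C(2) = 1 + 5 + 3 = 9
C(5) = 1 + C(4) + C(3) = 1 + 9 + 5 = 15
C(6) = 1 + C(5) + C(4) = 1 + 15 + 9 = 25
C(7) = 1 + C(6) + C(5) = 1 + 25 + 15 = 41
C(8) = 1 + C(7) + C(6) = 1 + 41 + 25 = 67
C(9) = 1 + C(8) + C(7) = 1 + 67 + 41 = 109
C(10) = 1 + C(9) + C(8) = 1 + 109 + 67 = 177

177


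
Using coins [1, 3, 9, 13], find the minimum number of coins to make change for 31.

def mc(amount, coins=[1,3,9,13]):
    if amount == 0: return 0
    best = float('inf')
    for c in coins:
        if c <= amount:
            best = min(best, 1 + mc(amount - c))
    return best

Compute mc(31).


Building up with DP:
mc(0) = 0
mc(1) = min(1+mc(0)=1+0=1) = 1
mc(2) = min(1+mc(1)=1+1=2) = 2
mc(3) = min(1+mc(2)=1+2=3, 1+mc(0)=1+0=1) = 1
mc(4) = min(1+mc(3)=1+1=2, 1+mc(1)=1+1=2) = 2
mc(5) = min(1+mc(4)=1+2=3, 1+mc(2)=1+2=3) = 3
mc(6) = min(1+mc(5)=1+3=4, 1+mc(3)=1+1=2) = 2
mc(7) = min(1+mc(6)=1+2=3, 1+mc(4)=1+2=3) = 3
mc(8) = min(1+mc(7)=1+3=4, 1+mc(5)=1+3=4) = 4
mc(9) = min(1+mc(8)=1+4=5, 1+mc(6)=1+2=3, 1+mc(0)=1+0=1) = 1
mc(10) = min(1+mc(9)=1+1=2, 1+mc(7)=1+3=4, 1+mc(1)=1+1=2) = 2
mc(11) = min(1+mc(10)=1+2=3, 1+mc(8)=1+4=5, 1+mc(2)=1+2=3) = 3
mc(12) = min(1+mc(11)=1+3=4, 1+mc(9)=1+1=2, 1+mc(3)=1+1=2) = 2
mc(13) = min(1+mc(12)=1+2=3, 1+mc(10)=1+2=3, 1+mc(4)=1+2=3, 1+mc(0)=1+0=1) = 1
mc(14) = min(1+mc(13)=1+1=2, 1+mc(11)=1+3=4, 1+mc(5)=1+3=4, 1+mc(1)=1+1=2) = 2
mc(15) = min(1+mc(14)=1+2=3, 1+mc(12)=1+2=3, 1+mc(6)=1+2=3, 1+mc(2)=1+2=3) = 3
mc(16) = min(1+mc(15)=1+3=4, 1+mc(13)=1+1=2, 1+mc(7)=1+3=4, 1+mc(3)=1+1=2) = 2
mc(17) = min(1+mc(16)=1+2=3, 1+mc(14)=1+2=3, 1+mc(8)=1+4=5, 1+mc(4)=1+2=3) = 3
mc(18) = min(1+mc(17)=1+3=4, 1+mc(15)=1+3=4, 1+mc(9)=1+1=2, 1+mc(5)=1+3=4) = 2
mc(19) = min(1+mc(18)=1+2=3, 1+mc(16)=1+2=3, 1+mc(10)=1+2=3, 1+mc(6)=1+2=3) = 3
mc(20) = min(1+mc(19)=1+3=4, 1+mc(17)=1+3=4, 1+mc(11)=1+3=4, 1+mc(7)=1+3=4) = 4
mc(21) = min(1+mc(20)=1+4=5, 1+mc(18)=1+2=3, 1+mc(12)=1+2=3, 1+mc(8)=1+4=5) = 3
mc(22) = min(1+mc(21)=1+3=4, 1+mc(19)=1+3=4, 1+mc(13)=1+1=2, 1+mc(9)=1+1=2) = 2
mc(23) = min(1+mc(22)=1+2=3, 1+mc(20)=1+4=5, 1+mc(14)=1+2=3, 1+mc(10)=1+2=3) = 3
mc(24) = min(1+mc(23)=1+3=4, 1+mc(21)=1+3=4, 1+mc(15)=1+3=4, 1+mc(11)=1+3=4) = 4
mc(25) = min(1+mc(24)=1+4=5, 1+mc(22)=1+2=3, 1+mc(16)=1+2=3, 1+mc(12)=1+2=3) = 3
mc(26) = min(1+mc(25)=1+3=4, 1+mc(23)=1+3=4, 1+mc(17)=1+3=4, 1+mc(13)=1+1=2) = 2
mc(27) = min(1+mc(26)=1+2=3, 1+mc(24)=1+4=5, 1+mc(18)=1+2=3, 1+mc(14)=1+2=3) = 3
mc(28) = min(1+mc(27)=1+3=4, 1+mc(25)=1+3=4, 1+mc(19)=1+3=4, 1+mc(15)=1+3=4) = 4
mc(29) = min(1+mc(28)=1+4=5, 1+mc(26)=1+2=3, 1+mc(20)=1+4=5, 1+mc(16)=1+2=3) = 3
mc(30) = min(1+mc(29)=1+3=4, 1+mc(27)=1+3=4, 1+mc(21)=1+3=4, 1+mc(17)=1+3=4) = 4
mc(31) = min(1+mc(30)=1+4=5, 1+mc(28)=1+4=5, 1+mc(22)=1+2=3, 1+mc(18)=1+2=3) = 3

3


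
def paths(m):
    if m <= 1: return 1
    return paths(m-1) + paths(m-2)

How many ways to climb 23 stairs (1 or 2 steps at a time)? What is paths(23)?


Building up from base cases:
paths(0) = 1
paths(1) = 1
paths(2) = paths(1) + paths(0) = 1 + 1 = 2
paths(3) = paths(2) + paths(1) = 2 + 1 = 3
paths(4) = paths(3) + paths(2) = 3 + 2 = 5
paths(5) = paths(4) + paths(3) = 5 + 3 = 8
paths(6) = paths(5) + paths(4) = 8 + 5 = 13
paths(7) = paths(6) + paths(5) = 13 + 8 = 21
paths(8) = paths(7) + paths(6) = 21 + 13 = 34
paths(9) = paths(8) + paths(7) = 34 + 21 = 55
paths(10) = paths(9) + paths(8) = 55 + 34 = 89
paths(11) = paths(10) + paths(9) = 89 + 55 = 144
paths(12) = paths(11) + paths(10) = 144 + 89 = 233
paths(13) = paths(12) + paths(11) = 233 + 144 = 377
paths(14) = paths(13) + paths(12) = 377 + 233 = 610
paths(15) = paths(14) + paths(13) = 610 + 377 = 987
paths(16) = paths(15) + paths(14) = 987 + 610 = 1597
paths(17) = paths(16) + paths(15) = 1597 + 987 = 2584
paths(18) = paths(17) + paths(16) = 2584 + 1597 = 4181
paths(19) = paths(18) + paths(17) = 4181 + 2584 = 6765
paths(20) = paths(19) + paths(18) = 6765 + 4181 = 10946
paths(21) = paths(20) + paths(19) = 10946 + 6765 = 17711
paths(22) = paths(21) + paths(20) = 17711 + 10946 = 28657
paths(23) = paths(22) + paths(21) = 28657 + 17711 = 46368

46368


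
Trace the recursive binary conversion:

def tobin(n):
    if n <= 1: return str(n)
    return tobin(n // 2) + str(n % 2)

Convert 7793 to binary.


tobin(7793) = tobin(3896) + '1'
tobin(3896) = tobin(1948) + '0'
tobin(1948) = tobin(974) + '0'
tobin(974) = tobin(487) + '0'
tobin(487) = tobin(243) + '1'
tobin(243) = tobin(121) + '1'
tobin(121) = tobin(60) + '1'
tobin(60) = tobin(30) + '0'
tobin(30) = tobin(15) + '0'
tobin(15) = tobin(7) + '1'
tobin(7) = tobin(3) + '1'
tobin(3) = tobin(1) + '1'
tobin(1) = '1'  (base case)
Concatenating: '1' + '1' + '1' + '1' + '0' + '0' + '1' + '1' + '1' + '0' + '0' + '0' + '1' = '1111001110001'

1111001110001


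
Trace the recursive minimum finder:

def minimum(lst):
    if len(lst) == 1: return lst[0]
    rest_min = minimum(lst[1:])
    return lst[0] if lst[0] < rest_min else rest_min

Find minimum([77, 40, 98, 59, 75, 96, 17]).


minimum([77, 40, 98, 59, 75, 96, 17]): compare 77 with minimum([40, 98, 59, 75, 96, 17])
minimum([40, 98, 59, 75, 96, 17]): compare 40 with minimum([98, 59, 75, 96, 17])
minimum([98, 59, 75, 96, 17]): compare 98 with minimum([59, 75, 96, 17])
minimum([59, 75, 96, 17]): compare 59 with minimum([75, 96, 17])
minimum([75, 96, 17]): compare 75 with minimum([96, 17])
minimum([96, 17]): compare 96 with minimum([17])
minimum([17]) = 17  (base case)
Compare 96 with 17 -> 17
Compare 75 with 17 -> 17
Compare 59 with 17 -> 17
Compare 98 with 17 -> 17
Compare 40 with 17 -> 17
Compare 77 with 17 -> 17

17


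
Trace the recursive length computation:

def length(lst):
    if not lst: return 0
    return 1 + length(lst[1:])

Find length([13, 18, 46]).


length([13, 18, 46]) = 1 + length([18, 46])
length([18, 46]) = 1 + length([46])
length([46]) = 1 + length([])
length([]) = 0  (base case)
Unwinding: 1 + 1 + 1 + 0 = 3

3


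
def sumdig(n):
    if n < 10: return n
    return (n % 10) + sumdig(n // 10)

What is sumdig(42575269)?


sumdig(42575269) = 9 + sumdig(4257526)
sumdig(4257526) = 6 + sumdig(425752)
sumdig(425752) = 2 + sumdig(42575)
sumdig(42575) = 5 + sumdig(4257)
sumdig(4257) = 7 + sumdig(425)
sumdig(425) = 5 + sumdig(42)
sumdig(42) = 2 + sumdig(4)
sumdig(4) = 4  (base case)
Total: 9 + 6 + 2 + 5 + 7 + 5 + 2 + 4 = 40

40


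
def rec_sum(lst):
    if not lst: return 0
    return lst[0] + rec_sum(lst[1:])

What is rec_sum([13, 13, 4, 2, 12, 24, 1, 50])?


rec_sum([13, 13, 4, 2, 12, 24, 1, 50]) = 13 + rec_sum([13, 4, 2, 12, 24, 1, 50])
rec_sum([13, 4, 2, 12, 24, 1, 50]) = 13 + rec_sum([4, 2, 12, 24, 1, 50])
rec_sum([4, 2, 12, 24, 1, 50]) = 4 + rec_sum([2, 12, 24, 1, 50])
rec_sum([2, 12, 24, 1, 50]) = 2 + rec_sum([12, 24, 1, 50])
rec_sum([12, 24, 1, 50]) = 12 + rec_sum([24, 1, 50])
rec_sum([24, 1, 50]) = 24 + rec_sum([1, 50])
rec_sum([1, 50]) = 1 + rec_sum([50])
rec_sum([50]) = 50 + rec_sum([])
rec_sum([]) = 0  (base case)
Total: 13 + 13 + 4 + 2 + 12 + 24 + 1 + 50 + 0 = 119

119


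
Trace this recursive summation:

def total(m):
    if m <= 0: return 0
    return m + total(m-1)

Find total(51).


total(51)
= 51 + 50 + 49 + 48 + 47 + 46 + 45 + 44 + 43 + 42 + 41 + 40 + 39 + 38 + 37 + 36 + 35 + 34 + 33 + 32 + 31 + 30 + 29 + 28 + 27 + 26 + 25 + 24 + 23 + 22 + 21 + 20 + 19 + 18 + 17 + 16 + 15 + 14 + 13 + 12 + 11 + 10 + 9 + 8 + 7 + 6 + 5 + 4 + 3 + 2 + 1 + total(0)
= 51 + 50 + 49 + 48 + 47 + 46 + 45 + 44 + 43 + 42 + 41 + 40 + 39 + 38 + 37 + 36 + 35 + 34 + 33 + 32 + 31 + 30 + 29 + 28 + 27 + 26 + 25 + 24 + 23 + 22 + 21 + 20 + 19 + 18 + 17 + 16 + 15 + 14 + 13 + 12 + 11 + 10 + 9 + 8 + 7 + 6 + 5 + 4 + 3 + 2 + 1 + 0
= 1326

1326


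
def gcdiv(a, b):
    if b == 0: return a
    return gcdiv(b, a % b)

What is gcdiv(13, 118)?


gcdiv(13, 118) = gcdiv(118, 13)
gcdiv(118, 13) = gcdiv(13, 1)
gcdiv(13, 1) = gcdiv(1, 0)
gcdiv(1, 0) = 1  (base case)

1


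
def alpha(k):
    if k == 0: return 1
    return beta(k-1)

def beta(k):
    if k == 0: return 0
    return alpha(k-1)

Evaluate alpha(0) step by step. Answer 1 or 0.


alpha(0) = 1  (base case)
Result: 1

1


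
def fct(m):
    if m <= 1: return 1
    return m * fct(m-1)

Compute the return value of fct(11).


fct(11)
= 11 * fct(10)
= 11 * 10 * fct(9)
= 11 * 10 * 9 * fct(8)
= 11 * 10 * 9 * 8 * fct(7)
= 11 * 10 * 9 * 8 * 7 * fct(6)
= 11 * 10 * 9 * 8 * 7 * 6 * fct(5)
= 11 * 10 * 9 * 8 * 7 * 6 * 5 * fct(4)
= 11 * 10 * 9 * 8 * 7 * 6 * 5 * 4 * fct(3)
= 11 * 10 * 9 * 8 * 7 * 6 * 5 * 4 * 3 * fct(2)
= 11 * 10 * 9 * 8 * 7 * 6 * 5 * 4 * 3 * 2 * fct(1)
= 11 * 10 * 9 * 8 * 7 * 6 * 5 * 4 * 3 * 2 * 1
= 39916800

39916800


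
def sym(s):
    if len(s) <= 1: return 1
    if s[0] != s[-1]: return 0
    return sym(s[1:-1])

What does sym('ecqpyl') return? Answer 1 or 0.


sym('ecqpyl'): s[0]='e' != s[-1]='l' -> return 0
Result: 0 (not a palindrome)

0


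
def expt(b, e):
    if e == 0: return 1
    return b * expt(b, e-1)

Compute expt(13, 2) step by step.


expt(13, 2)
= 13 * expt(13, 1)
= 13 * 13 * expt(13, 0)
= 13 * 13 * 1
= 169

169


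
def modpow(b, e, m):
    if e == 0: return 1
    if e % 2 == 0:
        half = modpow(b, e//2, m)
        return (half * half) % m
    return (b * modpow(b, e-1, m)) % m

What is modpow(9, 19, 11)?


modpow(9, 19, 11): e is odd, compute modpow(9, 18, 11)
  modpow(9, 18, 11): e is even, compute modpow(9, 9, 11)
    modpow(9, 9, 11): e is odd, compute modpow(9, 8, 11)
      modpow(9, 8, 11): e is even, compute modpow(9, 4, 11)
        modpow(9, 4, 11): e is even, compute modpow(9, 2, 11)
          modpow(9, 2, 11): e is even, compute modpow(9, 1, 11)
          modpow(9, 1, 11): e is odd, compute modpow(9, 0, 11)
          modpow(9, 0, 11) = 1
          (9 * 1) % 11 = 9
          half=9, (9*9) % 11 = 4
        half=4, (4*4) % 11 = 5
      half=5, (5*5) % 11 = 3
    (9 * 3) % 11 = 5
  half=5, (5*5) % 11 = 3
(9 * 3) % 11 = 5

5


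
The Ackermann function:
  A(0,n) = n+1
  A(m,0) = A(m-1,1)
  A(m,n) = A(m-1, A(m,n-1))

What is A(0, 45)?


A(0, 45) = 46
Result: A(0, 45) = 46

46


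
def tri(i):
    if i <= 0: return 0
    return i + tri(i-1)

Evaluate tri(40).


tri(40)
= 40 + 39 + 38 + 37 + 36 + 35 + 34 + 33 + 32 + 31 + 30 + 29 + 28 + 27 + 26 + 25 + 24 + 23 + 22 + 21 + 20 + 19 + 18 + 17 + 16 + 15 + 14 + 13 + 12 + 11 + 10 + 9 + 8 + 7 + 6 + 5 + 4 + 3 + 2 + 1 + tri(0)
= 40 + 39 + 38 + 37 + 36 + 35 + 34 + 33 + 32 + 31 + 30 + 29 + 28 + 27 + 26 + 25 + 24 + 23 + 22 + 21 + 20 + 19 + 18 + 17 + 16 + 15 + 14 + 13 + 12 + 11 + 10 + 9 + 8 + 7 + 6 + 5 + 4 + 3 + 2 + 1 + 0
= 820

820


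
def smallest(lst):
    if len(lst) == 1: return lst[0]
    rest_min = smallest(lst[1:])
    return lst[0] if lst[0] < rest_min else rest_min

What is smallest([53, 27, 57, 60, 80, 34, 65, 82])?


smallest([53, 27, 57, 60, 80, 34, 65, 82]): compare 53 with smallest([27, 57, 60, 80, 34, 65, 82])
smallest([27, 57, 60, 80, 34, 65, 82]): compare 27 with smallest([57, 60, 80, 34, 65, 82])
smallest([57, 60, 80, 34, 65, 82]): compare 57 with smallest([60, 80, 34, 65, 82])
smallest([60, 80, 34, 65, 82]): compare 60 with smallest([80, 34, 65, 82])
smallest([80, 34, 65, 82]): compare 80 with smallest([34, 65, 82])
smallest([34, 65, 82]): compare 34 with smallest([65, 82])
smallest([65, 82]): compare 65 with smallest([82])
smallest([82]) = 82  (base case)
Compare 65 with 82 -> 65
Compare 34 with 65 -> 34
Compare 80 with 34 -> 34
Compare 60 with 34 -> 34
Compare 57 with 34 -> 34
Compare 27 with 34 -> 27
Compare 53 with 27 -> 27

27


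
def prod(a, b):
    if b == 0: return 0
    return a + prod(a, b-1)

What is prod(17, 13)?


prod(17, 13) = 17 + prod(17, 12)
prod(17, 12) = 17 + prod(17, 11)
prod(17, 11) = 17 + prod(17, 10)
prod(17, 10) = 17 + prod(17, 9)
prod(17, 9) = 17 + prod(17, 8)
prod(17, 8) = 17 + prod(17, 7)
prod(17, 7) = 17 + prod(17, 6)
prod(17, 6) = 17 + prod(17, 5)
prod(17, 5) = 17 + prod(17, 4)
prod(17, 4) = 17 + prod(17, 3)
prod(17, 3) = 17 + prod(17, 2)
prod(17, 2) = 17 + prod(17, 1)
prod(17, 1) = 17 + prod(17, 0)
prod(17, 0) = 0  (base case)
Total: 17 + 17 + 17 + 17 + 17 + 17 + 17 + 17 + 17 + 17 + 17 + 17 + 17 + 0 = 221

221


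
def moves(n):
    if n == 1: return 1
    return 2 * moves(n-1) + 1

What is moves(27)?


moves(27) = 2 * moves(26) + 1
moves(26) = 2 * moves(25) + 1
moves(25) = 2 * moves(24) + 1
moves(24) = 2 * moves(23) + 1
moves(23) = 2 * moves(22) + 1
moves(22) = 2 * moves(21) + 1
moves(21) = 2 * moves(20) + 1
moves(20) = 2 * moves(19) + 1
moves(19) = 2 * moves(18) + 1
moves(18) = 2 * moves(17) + 1
moves(17) = 2 * moves(16) + 1
moves(16) = 2 * moves(15) + 1
moves(15) = 2 * moves(14) + 1
moves(14) = 2 * moves(13) + 1
moves(13) = 2 * moves(12) + 1
moves(12) = 2 * moves(11) + 1
moves(11) = 2 * moves(10) + 1
moves(10) = 2 * moves(9) + 1
moves(9) = 2 * moves(8) + 1
moves(8) = 2 * moves(7) + 1
moves(7) = 2 * moves(6) + 1
moves(6) = 2 * moves(5) + 1
moves(5) = 2 * moves(4) + 1
moves(4) = 2 * moves(3) + 1
moves(3) = 2 * moves(2) + 1
moves(2) = 2 * moves(1) + 1
moves(1) = 1  (base case)
moves(2) = 2 * 1 + 1 = 3
moves(3) = 2 * 3 + 1 = 7
moves(4) = 2 * 7 + 1 = 15
moves(5) = 2 * 15 + 1 = 31
moves(6) = 2 * 31 + 1 = 63
moves(7) = 2 * 63 + 1 = 127
moves(8) = 2 * 127 + 1 = 255
moves(9) = 2 * 255 + 1 = 511
moves(10) = 2 * 511 + 1 = 1023
moves(11) = 2 * 1023 + 1 = 2047
moves(12) = 2 * 2047 + 1 = 4095
moves(13) = 2 * 4095 + 1 = 8191
moves(14) = 2 * 8191 + 1 = 16383
moves(15) = 2 * 16383 + 1 = 32767
moves(16) = 2 * 32767 + 1 = 65535
moves(17) = 2 * 65535 + 1 = 131071
moves(18) = 2 * 131071 + 1 = 262143
moves(19) = 2 * 262143 + 1 = 524287
moves(20) = 2 * 524287 + 1 = 1048575
moves(21) = 2 * 1048575 + 1 = 2097151
moves(22) = 2 * 2097151 + 1 = 4194303
moves(23) = 2 * 4194303 + 1 = 8388607
moves(24) = 2 * 8388607 + 1 = 16777215
moves(25) = 2 * 16777215 + 1 = 33554431
moves(26) = 2 * 33554431 + 1 = 67108863
moves(27) = 2 * 67108863 + 1 = 134217727

134217727


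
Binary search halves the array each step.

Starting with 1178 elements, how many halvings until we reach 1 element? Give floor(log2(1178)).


1178 / 2 = 589
589 / 2 = 294
294 / 2 = 147
147 / 2 = 73
73 / 2 = 36
36 / 2 = 18
18 / 2 = 9
9 / 2 = 4
4 / 2 = 2
2 / 2 = 1
Reached 1 after 10 halvings

10


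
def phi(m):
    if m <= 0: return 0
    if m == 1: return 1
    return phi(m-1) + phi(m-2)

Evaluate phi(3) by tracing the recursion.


Computing phi(3) bottom-up:
phi(0) = 0
phi(1) = 1
phi(2) = phi(1) + phi(0) = 1 + 0 = 1
phi(3) = phi(2) + phi(1) = 1 + 1 = 2

2


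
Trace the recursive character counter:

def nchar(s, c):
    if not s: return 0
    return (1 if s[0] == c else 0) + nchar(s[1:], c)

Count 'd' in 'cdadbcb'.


s[0]='c' != 'd' -> 0
s[0]='d' == 'd' -> 1
s[0]='a' != 'd' -> 0
s[0]='d' == 'd' -> 1
s[0]='b' != 'd' -> 0
s[0]='c' != 'd' -> 0
s[0]='b' != 'd' -> 0
Sum: 0 + 1 + 0 + 1 + 0 + 0 + 0 = 2

2


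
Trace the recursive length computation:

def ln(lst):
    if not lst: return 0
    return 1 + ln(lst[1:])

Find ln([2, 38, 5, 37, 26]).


ln([2, 38, 5, 37, 26]) = 1 + ln([38, 5, 37, 26])
ln([38, 5, 37, 26]) = 1 + ln([5, 37, 26])
ln([5, 37, 26]) = 1 + ln([37, 26])
ln([37, 26]) = 1 + ln([26])
ln([26]) = 1 + ln([])
ln([]) = 0  (base case)
Unwinding: 1 + 1 + 1 + 1 + 1 + 0 = 5

5


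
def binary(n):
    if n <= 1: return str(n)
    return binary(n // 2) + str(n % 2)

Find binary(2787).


binary(2787) = binary(1393) + '1'
binary(1393) = binary(696) + '1'
binary(696) = binary(348) + '0'
binary(348) = binary(174) + '0'
binary(174) = binary(87) + '0'
binary(87) = binary(43) + '1'
binary(43) = binary(21) + '1'
binary(21) = binary(10) + '1'
binary(10) = binary(5) + '0'
binary(5) = binary(2) + '1'
binary(2) = binary(1) + '0'
binary(1) = '1'  (base case)
Concatenating: '1' + '0' + '1' + '0' + '1' + '1' + '1' + '0' + '0' + '0' + '1' + '1' = '101011100011'

101011100011


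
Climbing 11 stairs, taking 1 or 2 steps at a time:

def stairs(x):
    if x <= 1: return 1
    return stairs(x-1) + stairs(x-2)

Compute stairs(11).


Building up from base cases:
stairs(0) = 1
stairs(1) = 1
stairs(2) = stairs(1) + stairs(0) = 1 + 1 = 2
stairs(3) = stairs(2) + stairs(1) = 2 + 1 = 3
stairs(4) = stairs(3) + stairs(2) = 3 + 2 = 5
stairs(5) = stairs(4) + stairs(3) = 5 + 3 = 8
stairs(6) = stairs(5) + stairs(4) = 8 + 5 = 13
stairs(7) = stairs(6) + stairs(5) = 13 + 8 = 21
stairs(8) = stairs(7) + stairs(6) = 21 + 13 = 34
stairs(9) = stairs(8) + stairs(7) = 34 + 21 = 55
stairs(10) = stairs(9) + stairs(8) = 55 + 34 = 89
stairs(11) = stairs(10) + stairs(9) = 89 + 55 = 144

144


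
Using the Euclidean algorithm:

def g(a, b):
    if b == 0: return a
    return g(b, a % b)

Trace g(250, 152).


g(250, 152) = g(152, 98)
g(152, 98) = g(98, 54)
g(98, 54) = g(54, 44)
g(54, 44) = g(44, 10)
g(44, 10) = g(10, 4)
g(10, 4) = g(4, 2)
g(4, 2) = g(2, 0)
g(2, 0) = 2  (base case)

2


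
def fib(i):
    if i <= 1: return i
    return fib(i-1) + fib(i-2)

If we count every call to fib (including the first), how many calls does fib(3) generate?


Let C(n) = total calls for fib(n)
C(0) = 1, C(1) = 1
C(2) = 1 + C(1) + C(0) = 1 + 1 + 1 = 3
C(3) = 1 + C(2) + C(1) = 1 + 3 + 1 = 5

5


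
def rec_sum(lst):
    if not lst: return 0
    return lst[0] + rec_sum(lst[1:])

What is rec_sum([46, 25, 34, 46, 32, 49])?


rec_sum([46, 25, 34, 46, 32, 49]) = 46 + rec_sum([25, 34, 46, 32, 49])
rec_sum([25, 34, 46, 32, 49]) = 25 + rec_sum([34, 46, 32, 49])
rec_sum([34, 46, 32, 49]) = 34 + rec_sum([46, 32, 49])
rec_sum([46, 32, 49]) = 46 + rec_sum([32, 49])
rec_sum([32, 49]) = 32 + rec_sum([49])
rec_sum([49]) = 49 + rec_sum([])
rec_sum([]) = 0  (base case)
Total: 46 + 25 + 34 + 46 + 32 + 49 + 0 = 232

232
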